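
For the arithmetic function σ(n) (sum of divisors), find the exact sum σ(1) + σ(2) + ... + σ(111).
Σ_{n ≤ 111} σ(n) = 10151

Compute σ(n) for each 1 ≤ n ≤ 111: σ(1) = 1, σ(2) = 3, σ(3) = 4, σ(4) = 7, σ(5) = 6, σ(6) = 12, σ(7) = 8, σ(8) = 15, σ(9) = 13, σ(10) = 18, σ(11) = 12, σ(12) = 28, σ(13) = 14, σ(14) = 24, σ(15) = 24, σ(16) = 31, σ(17) = 18, σ(18) = 39, σ(19) = 20, σ(20) = 42, σ(21) = 32, σ(22) = 36, σ(23) = 24, σ(24) = 60, σ(25) = 31, σ(26) = 42, σ(27) = 40, σ(28) = 56, σ(29) = 30, σ(30) = 72, σ(31) = 32, σ(32) = 63, σ(33) = 48, σ(34) = 54, σ(35) = 48, σ(36) = 91, σ(37) = 38, σ(38) = 60, σ(39) = 56, σ(40) = 90, σ(41) = 42, σ(42) = 96, σ(43) = 44, σ(44) = 84, σ(45) = 78, σ(46) = 72, σ(47) = 48, σ(48) = 124, σ(49) = 57, σ(50) = 93, σ(51) = 72, σ(52) = 98, σ(53) = 54, σ(54) = 120, σ(55) = 72, σ(56) = 120, σ(57) = 80, σ(58) = 90, σ(59) = 60, σ(60) = 168, σ(61) = 62, σ(62) = 96, σ(63) = 104, σ(64) = 127, σ(65) = 84, σ(66) = 144, σ(67) = 68, σ(68) = 126, σ(69) = 96, σ(70) = 144, σ(71) = 72, σ(72) = 195, σ(73) = 74, σ(74) = 114, σ(75) = 124, σ(76) = 140, σ(77) = 96, σ(78) = 168, σ(79) = 80, σ(80) = 186, σ(81) = 121, σ(82) = 126, σ(83) = 84, σ(84) = 224, σ(85) = 108, σ(86) = 132, σ(87) = 120, σ(88) = 180, σ(89) = 90, σ(90) = 234, σ(91) = 112, σ(92) = 168, σ(93) = 128, σ(94) = 144, σ(95) = 120, σ(96) = 252, σ(97) = 98, σ(98) = 171, σ(99) = 156, σ(100) = 217, σ(101) = 102, σ(102) = 216, σ(103) = 104, σ(104) = 210, σ(105) = 192, σ(106) = 162, σ(107) = 108, σ(108) = 280, σ(109) = 110, σ(110) = 216, σ(111) = 152. Summing all 111 values: 10151. (Average order: Σ_{n ≤ x} σ(n) ~ (π²/12) x². For x = 111, (π²/12)·111² ≈ 10133.62.)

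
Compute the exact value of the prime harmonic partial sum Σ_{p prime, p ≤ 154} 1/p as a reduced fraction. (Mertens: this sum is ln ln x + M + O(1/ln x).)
Σ 1/p = 426559540131011718238816115585684956391671166781102121476137/225319534991831177328890236228992001350685163362356544091910

π(154) = 36, so the primes ≤ 154 are [2, 3, 5, 7, 11, 13, 17, 19, 23, 29, 31, 37, 41, 43, 47, 53, 59, 61, 67, 71, 73, 79, 83, 89, 97, 101, 103, 107, 109, 113, 127, 131, 137, 139, 149, 151]. Summing 1/p over these primes: 426559540131011718238816115585684956391671166781102121476137/225319534991831177328890236228992001350685163362356544091910 ≈ 1.8931. Mertens estimate ln ln(154) + 0.2615 ≈ 1.8783.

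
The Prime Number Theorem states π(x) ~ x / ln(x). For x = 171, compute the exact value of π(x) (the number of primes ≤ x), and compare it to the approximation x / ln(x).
π(171) = 39;  x/ln(x) ≈ 33.26;  relative error ≈ 14.72%.

Directly count primes up to 171: π(171) = 39. The PNT approximation gives 171/ln(171) ≈ 171/5.14166 ≈ 33.26. Relative error (π(x) − x/ln(x)) / π(x) ≈ 14.72%; the approximation is known to undercount slightly (Li(x) is a better estimate).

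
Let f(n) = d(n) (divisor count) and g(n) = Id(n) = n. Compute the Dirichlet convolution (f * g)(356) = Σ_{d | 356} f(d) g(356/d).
(d * Id)(356) = 1001

Divisors of 356: [1, 2, 4, 89, 178, 356]. For each d | 356:
  d = 1: d(1) · Id(356/1) = 1 · 356 = 356
  d = 2: d(2) · Id(356/2) = 2 · 178 = 356
  d = 4: d(4) · Id(356/4) = 3 · 89 = 267
  d = 89: d(89) · Id(356/89) = 2 · 4 = 8
  d = 178: d(178) · Id(356/178) = 4 · 2 = 8
  d = 356: d(356) · Id(356/356) = 6 · 1 = 6
Summing: (d * Id)(356) = 356 + 356 + 267 + 8 + 8 + 6 = 1001.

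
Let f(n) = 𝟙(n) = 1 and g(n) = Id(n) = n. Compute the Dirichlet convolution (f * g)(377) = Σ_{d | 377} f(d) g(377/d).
(𝟙 * Id)(377) = 420

Divisors of 377: [1, 13, 29, 377]. For each d | 377:
  d = 1: 𝟙(1) · Id(377/1) = 1 · 377 = 377
  d = 13: 𝟙(13) · Id(377/13) = 1 · 29 = 29
  d = 29: 𝟙(29) · Id(377/29) = 1 · 13 = 13
  d = 377: 𝟙(377) · Id(377/377) = 1 · 1 = 1
Summing: (𝟙 * Id)(377) = 377 + 29 + 13 + 1 = 420.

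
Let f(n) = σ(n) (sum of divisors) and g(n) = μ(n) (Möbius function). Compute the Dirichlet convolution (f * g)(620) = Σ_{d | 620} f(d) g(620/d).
(σ * μ)(620) = 620

Divisors of 620: [1, 2, 4, 5, 10, 20, 31, 62, 124, 155, 310, 620]. For each d | 620:
  d = 1: σ(1) · μ(620/1) = 1 · 0 = 0
  d = 2: σ(2) · μ(620/2) = 3 · -1 = -3
  d = 4: σ(4) · μ(620/4) = 7 · 1 = 7
  d = 5: σ(5) · μ(620/5) = 6 · 0 = 0
  d = 10: σ(10) · μ(620/10) = 18 · 1 = 18
  d = 20: σ(20) · μ(620/20) = 42 · -1 = -42
  d = 31: σ(31) · μ(620/31) = 32 · 0 = 0
  d = 62: σ(62) · μ(620/62) = 96 · 1 = 96
  d = 124: σ(124) · μ(620/124) = 224 · -1 = -224
  d = 155: σ(155) · μ(620/155) = 192 · 0 = 0
  d = 310: σ(310) · μ(620/310) = 576 · -1 = -576
  d = 620: σ(620) · μ(620/620) = 1344 · 1 = 1344
Summing: (σ * μ)(620) = 0 + -3 + 7 + 0 + 18 + -42 + 0 + 96 + -224 + 0 + -576 + 1344 = 620.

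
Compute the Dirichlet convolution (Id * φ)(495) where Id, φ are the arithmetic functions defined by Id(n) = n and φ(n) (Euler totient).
(Id * φ)(495) = 3969

Divisors of 495: [1, 3, 5, 9, 11, 15, 33, 45, 55, 99, 165, 495]. For each d | 495:
  d = 1: Id(1) · φ(495/1) = 1 · 240 = 240
  d = 3: Id(3) · φ(495/3) = 3 · 80 = 240
  d = 5: Id(5) · φ(495/5) = 5 · 60 = 300
  d = 9: Id(9) · φ(495/9) = 9 · 40 = 360
  d = 11: Id(11) · φ(495/11) = 11 · 24 = 264
  d = 15: Id(15) · φ(495/15) = 15 · 20 = 300
  d = 33: Id(33) · φ(495/33) = 33 · 8 = 264
  d = 45: Id(45) · φ(495/45) = 45 · 10 = 450
  d = 55: Id(55) · φ(495/55) = 55 · 6 = 330
  d = 99: Id(99) · φ(495/99) = 99 · 4 = 396
  d = 165: Id(165) · φ(495/165) = 165 · 2 = 330
  d = 495: Id(495) · φ(495/495) = 495 · 1 = 495
Summing: (Id * φ)(495) = 240 + 240 + 300 + 360 + 264 + 300 + 264 + 450 + 330 + 396 + 330 + 495 = 3969.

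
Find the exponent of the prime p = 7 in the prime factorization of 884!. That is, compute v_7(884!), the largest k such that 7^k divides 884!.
v_7(884!) = 146

Legendre's formula: v_p(n!) = Σ_{k ≥ 1} ⌊n / p^k⌋. For p = 7, n = 884, the terms are:
  ⌊884/7^1⌋ = ⌊884/7⌋ = 126
  ⌊884/7^2⌋ = ⌊884/49⌋ = 18
  ⌊884/7^3⌋ = ⌊884/343⌋ = 2
(the next term ⌊884/7^4⌋ = 0, terminating the sum). Summing: v_7(884!) = 126 + 18 + 2 = 146.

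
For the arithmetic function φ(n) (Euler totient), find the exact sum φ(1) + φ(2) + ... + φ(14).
Σ_{n ≤ 14} φ(n) = 64

Compute φ(n) for each 1 ≤ n ≤ 14: φ(1) = 1, φ(2) = 1, φ(3) = 2, φ(4) = 2, φ(5) = 4, φ(6) = 2, φ(7) = 6, φ(8) = 4, φ(9) = 6, φ(10) = 4, φ(11) = 10, φ(12) = 4, φ(13) = 12, φ(14) = 6. Summing all 14 values: 64. (Average order: Σ_{n ≤ x} φ(n) ~ (3/π²) x². For x = 14, (3/π²)·14² ≈ 59.58.)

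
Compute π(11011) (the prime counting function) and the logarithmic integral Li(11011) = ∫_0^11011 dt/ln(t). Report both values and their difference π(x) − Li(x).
π(11011) = 1336;  Li(11011) ≈ 1355.33;  π(x) − Li(x) ≈ -19.33.

Direct count of primes ≤ 11011 gives π(11011) = 1336. Numerical evaluation of the logarithmic integral gives Li(11011) ≈ 1355.33. The difference π(x) − Li(x) ≈ -19.33 is typically negative for small/moderate x (Li(x) overestimates), though Littlewood's theorem shows this sign changes infinitely often.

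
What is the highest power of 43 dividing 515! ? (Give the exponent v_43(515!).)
v_43(515!) = 11

Legendre's formula: v_p(n!) = Σ_{k ≥ 1} ⌊n / p^k⌋. For p = 43, n = 515, the terms are:
  ⌊515/43^1⌋ = ⌊515/43⌋ = 11
(the next term ⌊515/43^2⌋ = 0, terminating the sum). Summing: v_43(515!) = 11 = 11.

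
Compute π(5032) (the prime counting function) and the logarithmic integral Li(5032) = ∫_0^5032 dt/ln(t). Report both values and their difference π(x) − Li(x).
π(5032) = 674;  Li(5032) ≈ 688.04;  π(x) − Li(x) ≈ -14.04.

Direct count of primes ≤ 5032 gives π(5032) = 674. Numerical evaluation of the logarithmic integral gives Li(5032) ≈ 688.04. The difference π(x) − Li(x) ≈ -14.04 is typically negative for small/moderate x (Li(x) overestimates), though Littlewood's theorem shows this sign changes infinitely often.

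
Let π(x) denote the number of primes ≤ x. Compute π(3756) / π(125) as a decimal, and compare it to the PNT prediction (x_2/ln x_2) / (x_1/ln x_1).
π(3756)/π(125) = 522/30 ≈ 17.4000;  PNT prediction ≈ 17.6260.

π(125) = 30 and π(3756) = 522, so π(3756)/π(125) ≈ 17.4000. The PNT-predicted ratio is (3756/ln(3756)) / (125/ln(125)) ≈ 17.6260. The two agree to within a few percent, as expected.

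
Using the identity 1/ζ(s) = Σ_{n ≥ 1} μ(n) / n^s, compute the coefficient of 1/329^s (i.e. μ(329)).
μ(329) = 1

Factor n = 329 = 7 · 47. μ(n) = 0 if any exponent ≥ 2 (not squarefree); otherwise μ(n) = (−1)^{ω(n)} where ω(n) is the number of distinct prime factors. Applying: μ(329) = 1.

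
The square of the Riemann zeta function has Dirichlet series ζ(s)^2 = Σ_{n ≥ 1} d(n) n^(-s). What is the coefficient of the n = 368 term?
d(368) = 10

ζ(s)^2 = (Σ 1/m^s)(Σ 1/k^s). The coefficient of 1/n^s in the product is the number of ordered pairs (m, k) with mk = n, which equals d(n). For n = 368, divisors are [1, 2, 4, 8, 16, 23, 46, 92, 184, 368], so d(368) = 10.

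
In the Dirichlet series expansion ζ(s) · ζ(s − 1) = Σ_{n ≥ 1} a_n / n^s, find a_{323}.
σ(323) = 360

In the product (Σ m^0/m^s)(Σ k / k^s) = Σ (Σ_{d | n} d) / n^s, the coefficient of 1/n^s is σ(n) = Σ_{d | n} d. For n = 323, divisors are [1, 17, 19, 323]; summing: σ(323) = 360.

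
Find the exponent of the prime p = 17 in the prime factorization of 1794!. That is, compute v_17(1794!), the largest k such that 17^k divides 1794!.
v_17(1794!) = 111

Legendre's formula: v_p(n!) = Σ_{k ≥ 1} ⌊n / p^k⌋. For p = 17, n = 1794, the terms are:
  ⌊1794/17^1⌋ = ⌊1794/17⌋ = 105
  ⌊1794/17^2⌋ = ⌊1794/289⌋ = 6
(the next term ⌊1794/17^3⌋ = 0, terminating the sum). Summing: v_17(1794!) = 105 + 6 = 111.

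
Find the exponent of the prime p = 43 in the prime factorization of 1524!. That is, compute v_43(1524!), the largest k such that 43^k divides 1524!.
v_43(1524!) = 35

Legendre's formula: v_p(n!) = Σ_{k ≥ 1} ⌊n / p^k⌋. For p = 43, n = 1524, the terms are:
  ⌊1524/43^1⌋ = ⌊1524/43⌋ = 35
(the next term ⌊1524/43^2⌋ = 0, terminating the sum). Summing: v_43(1524!) = 35 = 35.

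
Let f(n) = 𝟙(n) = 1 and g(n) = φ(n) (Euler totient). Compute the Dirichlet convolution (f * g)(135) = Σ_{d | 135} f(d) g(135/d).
(𝟙 * φ)(135) = 135

Divisors of 135: [1, 3, 5, 9, 15, 27, 45, 135]. For each d | 135:
  d = 1: 𝟙(1) · φ(135/1) = 1 · 72 = 72
  d = 3: 𝟙(3) · φ(135/3) = 1 · 24 = 24
  d = 5: 𝟙(5) · φ(135/5) = 1 · 18 = 18
  d = 9: 𝟙(9) · φ(135/9) = 1 · 8 = 8
  d = 15: 𝟙(15) · φ(135/15) = 1 · 6 = 6
  d = 27: 𝟙(27) · φ(135/27) = 1 · 4 = 4
  d = 45: 𝟙(45) · φ(135/45) = 1 · 2 = 2
  d = 135: 𝟙(135) · φ(135/135) = 1 · 1 = 1
Summing: (𝟙 * φ)(135) = 72 + 24 + 18 + 8 + 6 + 4 + 2 + 1 = 135.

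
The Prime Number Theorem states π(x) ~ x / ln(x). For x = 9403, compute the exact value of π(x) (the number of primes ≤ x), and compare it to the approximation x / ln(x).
π(9403) = 1163;  x/ln(x) ≈ 1027.79;  relative error ≈ 11.63%.

Directly count primes up to 9403: π(9403) = 1163. The PNT approximation gives 9403/ln(9403) ≈ 9403/9.14878 ≈ 1027.79. Relative error (π(x) − x/ln(x)) / π(x) ≈ 11.63%; the approximation is known to undercount slightly (Li(x) is a better estimate).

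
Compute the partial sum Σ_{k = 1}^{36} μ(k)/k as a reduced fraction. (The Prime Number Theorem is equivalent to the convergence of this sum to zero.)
Σ μ(k)/k = 2562470143/100280245065

Values of μ(k) for 1 ≤ k ≤ 36: μ(1) = 1, μ(2) = -1, μ(3) = -1, μ(5) = -1, μ(6) = 1, μ(7) = -1, μ(10) = 1, μ(11) = -1, μ(13) = -1, μ(14) = 1, μ(15) = 1, μ(17) = -1, μ(19) = -1, μ(21) = 1, μ(22) = 1, μ(23) = -1, μ(26) = 1, μ(29) = -1, μ(30) = -1, μ(31) = -1, μ(33) = 1, μ(34) = 1, μ(35) = 1, with μ = 0 on non-squarefree integers. Summing μ(k)/k for k where μ(k) ≠ 0 gives 2562470143/100280245065 ≈ 0.0256. (PNT ⟺ this sum → 0 as n → ∞.)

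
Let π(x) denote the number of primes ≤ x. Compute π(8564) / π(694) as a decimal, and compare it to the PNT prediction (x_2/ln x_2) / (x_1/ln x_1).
π(8564)/π(694) = 1067/125 ≈ 8.5360;  PNT prediction ≈ 8.9157.

π(694) = 125 and π(8564) = 1067, so π(8564)/π(694) ≈ 8.5360. The PNT-predicted ratio is (8564/ln(8564)) / (694/ln(694)) ≈ 8.9157. The two agree to within a few percent, as expected.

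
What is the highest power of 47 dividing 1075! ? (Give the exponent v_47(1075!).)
v_47(1075!) = 22

Legendre's formula: v_p(n!) = Σ_{k ≥ 1} ⌊n / p^k⌋. For p = 47, n = 1075, the terms are:
  ⌊1075/47^1⌋ = ⌊1075/47⌋ = 22
(the next term ⌊1075/47^2⌋ = 0, terminating the sum). Summing: v_47(1075!) = 22 = 22.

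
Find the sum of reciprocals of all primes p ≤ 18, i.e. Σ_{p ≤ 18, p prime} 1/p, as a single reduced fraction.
Σ 1/p = 716167/510510

π(18) = 7, so the primes ≤ 18 are [2, 3, 5, 7, 11, 13, 17]. Summing 1/p over these primes: 716167/510510 ≈ 1.4028. Mertens estimate ln ln(18) + 0.2615 ≈ 1.3229.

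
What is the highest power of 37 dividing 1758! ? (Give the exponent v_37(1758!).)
v_37(1758!) = 48

Legendre's formula: v_p(n!) = Σ_{k ≥ 1} ⌊n / p^k⌋. For p = 37, n = 1758, the terms are:
  ⌊1758/37^1⌋ = ⌊1758/37⌋ = 47
  ⌊1758/37^2⌋ = ⌊1758/1369⌋ = 1
(the next term ⌊1758/37^3⌋ = 0, terminating the sum). Summing: v_37(1758!) = 47 + 1 = 48.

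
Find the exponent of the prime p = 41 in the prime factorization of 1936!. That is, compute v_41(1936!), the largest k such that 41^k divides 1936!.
v_41(1936!) = 48

Legendre's formula: v_p(n!) = Σ_{k ≥ 1} ⌊n / p^k⌋. For p = 41, n = 1936, the terms are:
  ⌊1936/41^1⌋ = ⌊1936/41⌋ = 47
  ⌊1936/41^2⌋ = ⌊1936/1681⌋ = 1
(the next term ⌊1936/41^3⌋ = 0, terminating the sum). Summing: v_41(1936!) = 47 + 1 = 48.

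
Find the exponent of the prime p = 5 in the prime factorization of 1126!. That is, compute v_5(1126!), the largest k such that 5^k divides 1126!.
v_5(1126!) = 280

Legendre's formula: v_p(n!) = Σ_{k ≥ 1} ⌊n / p^k⌋. For p = 5, n = 1126, the terms are:
  ⌊1126/5^1⌋ = ⌊1126/5⌋ = 225
  ⌊1126/5^2⌋ = ⌊1126/25⌋ = 45
  ⌊1126/5^3⌋ = ⌊1126/125⌋ = 9
  ⌊1126/5^4⌋ = ⌊1126/625⌋ = 1
(the next term ⌊1126/5^5⌋ = 0, terminating the sum). Summing: v_5(1126!) = 225 + 45 + 9 + 1 = 280.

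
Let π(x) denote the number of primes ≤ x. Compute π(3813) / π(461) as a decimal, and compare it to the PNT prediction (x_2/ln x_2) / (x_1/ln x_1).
π(3813)/π(461) = 529/89 ≈ 5.9438;  PNT prediction ≈ 6.1520.

π(461) = 89 and π(3813) = 529, so π(3813)/π(461) ≈ 5.9438. The PNT-predicted ratio is (3813/ln(3813)) / (461/ln(461)) ≈ 6.1520. The two agree to within a few percent, as expected.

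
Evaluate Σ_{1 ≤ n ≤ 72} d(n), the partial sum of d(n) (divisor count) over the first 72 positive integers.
Σ_{n ≤ 72} d(n) = 326

Compute d(n) for each 1 ≤ n ≤ 72: d(1) = 1, d(2) = 2, d(3) = 2, d(4) = 3, d(5) = 2, d(6) = 4, d(7) = 2, d(8) = 4, d(9) = 3, d(10) = 4, d(11) = 2, d(12) = 6, d(13) = 2, d(14) = 4, d(15) = 4, d(16) = 5, d(17) = 2, d(18) = 6, d(19) = 2, d(20) = 6, d(21) = 4, d(22) = 4, d(23) = 2, d(24) = 8, d(25) = 3, d(26) = 4, d(27) = 4, d(28) = 6, d(29) = 2, d(30) = 8, d(31) = 2, d(32) = 6, d(33) = 4, d(34) = 4, d(35) = 4, d(36) = 9, d(37) = 2, d(38) = 4, d(39) = 4, d(40) = 8, d(41) = 2, d(42) = 8, d(43) = 2, d(44) = 6, d(45) = 6, d(46) = 4, d(47) = 2, d(48) = 10, d(49) = 3, d(50) = 6, d(51) = 4, d(52) = 6, d(53) = 2, d(54) = 8, d(55) = 4, d(56) = 8, d(57) = 4, d(58) = 4, d(59) = 2, d(60) = 12, d(61) = 2, d(62) = 4, d(63) = 6, d(64) = 7, d(65) = 4, d(66) = 8, d(67) = 2, d(68) = 6, d(69) = 4, d(70) = 8, d(71) = 2, d(72) = 12. Summing all 72 values: 326. (Dirichlet's divisor formula: Σ_{n ≤ x} d(n) = x ln(x) + (2γ − 1) x + O(√x). For x = 72, the asymptotic estimate is ≈ 319.04.)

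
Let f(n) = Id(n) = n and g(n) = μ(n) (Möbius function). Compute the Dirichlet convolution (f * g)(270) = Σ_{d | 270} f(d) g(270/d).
(Id * μ)(270) = 72

Divisors of 270: [1, 2, 3, 5, 6, 9, 10, 15, 18, 27, 30, 45, 54, 90, 135, 270]. For each d | 270:
  d = 1: Id(1) · μ(270/1) = 1 · 0 = 0
  d = 2: Id(2) · μ(270/2) = 2 · 0 = 0
  d = 3: Id(3) · μ(270/3) = 3 · 0 = 0
  d = 5: Id(5) · μ(270/5) = 5 · 0 = 0
  d = 6: Id(6) · μ(270/6) = 6 · 0 = 0
  d = 9: Id(9) · μ(270/9) = 9 · -1 = -9
  d = 10: Id(10) · μ(270/10) = 10 · 0 = 0
  d = 15: Id(15) · μ(270/15) = 15 · 0 = 0
  d = 18: Id(18) · μ(270/18) = 18 · 1 = 18
  d = 27: Id(27) · μ(270/27) = 27 · 1 = 27
  d = 30: Id(30) · μ(270/30) = 30 · 0 = 0
  d = 45: Id(45) · μ(270/45) = 45 · 1 = 45
  d = 54: Id(54) · μ(270/54) = 54 · -1 = -54
  d = 90: Id(90) · μ(270/90) = 90 · -1 = -90
  d = 135: Id(135) · μ(270/135) = 135 · -1 = -135
  d = 270: Id(270) · μ(270/270) = 270 · 1 = 270
Summing: (Id * μ)(270) = 0 + 0 + 0 + 0 + 0 + -9 + 0 + 0 + 18 + 27 + 0 + 45 + -54 + -90 + -135 + 270 = 72.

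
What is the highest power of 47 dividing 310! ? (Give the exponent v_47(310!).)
v_47(310!) = 6

Legendre's formula: v_p(n!) = Σ_{k ≥ 1} ⌊n / p^k⌋. For p = 47, n = 310, the terms are:
  ⌊310/47^1⌋ = ⌊310/47⌋ = 6
(the next term ⌊310/47^2⌋ = 0, terminating the sum). Summing: v_47(310!) = 6 = 6.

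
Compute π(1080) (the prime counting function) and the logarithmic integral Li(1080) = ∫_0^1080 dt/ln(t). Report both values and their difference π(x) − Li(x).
π(1080) = 180;  Li(1080) ≈ 189.13;  π(x) − Li(x) ≈ -9.13.

Direct count of primes ≤ 1080 gives π(1080) = 180. Numerical evaluation of the logarithmic integral gives Li(1080) ≈ 189.13. The difference π(x) − Li(x) ≈ -9.13 is typically negative for small/moderate x (Li(x) overestimates), though Littlewood's theorem shows this sign changes infinitely often.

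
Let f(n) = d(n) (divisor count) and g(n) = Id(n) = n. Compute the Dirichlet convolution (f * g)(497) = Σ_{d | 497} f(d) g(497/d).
(d * Id)(497) = 657

Divisors of 497: [1, 7, 71, 497]. For each d | 497:
  d = 1: d(1) · Id(497/1) = 1 · 497 = 497
  d = 7: d(7) · Id(497/7) = 2 · 71 = 142
  d = 71: d(71) · Id(497/71) = 2 · 7 = 14
  d = 497: d(497) · Id(497/497) = 4 · 1 = 4
Summing: (d * Id)(497) = 497 + 142 + 14 + 4 = 657.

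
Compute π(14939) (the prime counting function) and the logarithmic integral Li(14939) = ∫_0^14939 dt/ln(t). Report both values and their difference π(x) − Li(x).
π(14939) = 1749;  Li(14939) ≈ 1770.28;  π(x) − Li(x) ≈ -21.28.

Direct count of primes ≤ 14939 gives π(14939) = 1749. Numerical evaluation of the logarithmic integral gives Li(14939) ≈ 1770.28. The difference π(x) − Li(x) ≈ -21.28 is typically negative for small/moderate x (Li(x) overestimates), though Littlewood's theorem shows this sign changes infinitely often.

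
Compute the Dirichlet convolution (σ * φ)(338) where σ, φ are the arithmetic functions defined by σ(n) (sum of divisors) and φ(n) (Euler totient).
(σ * φ)(338) = 2028

Divisors of 338: [1, 2, 13, 26, 169, 338]. For each d | 338:
  d = 1: σ(1) · φ(338/1) = 1 · 156 = 156
  d = 2: σ(2) · φ(338/2) = 3 · 156 = 468
  d = 13: σ(13) · φ(338/13) = 14 · 12 = 168
  d = 26: σ(26) · φ(338/26) = 42 · 12 = 504
  d = 169: σ(169) · φ(338/169) = 183 · 1 = 183
  d = 338: σ(338) · φ(338/338) = 549 · 1 = 549
Summing: (σ * φ)(338) = 156 + 468 + 168 + 504 + 183 + 549 = 2028.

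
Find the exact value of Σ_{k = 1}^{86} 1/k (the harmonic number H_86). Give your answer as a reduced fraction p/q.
H_86 = 3698356445237207772956045432953649519/734184632222154704090370027645633600

Direct summation: H_86 = 1 + 1/2 + ... + 1/86. The least common denominator is lcm(1, ..., 86) = 8076030954443701744994070304101969600; over this denominator the numerator is 8076030954443701744994070304101969600 + 4038015477221850872497035152050984800 + 2692010318147900581664690101367323200 + 2019007738610925436248517576025492400 + 1615206190888740348998814060820393920 + 1346005159073950290832345050683661600 + 1153718707777671677856295757728852800 + 1009503869305462718124258788012746200 + 897336772715966860554896700455774400 + 807603095444370174499407030410196960 + 734184632222154704090370027645633600 + 673002579536975145416172525341830800 + 621233150341823211153390023392459200 + 576859353888835838928147878864426400 + 538402063629580116332938020273464640 + 504751934652731359062129394006373100 + 475060644379041279117298253182468800 + 448668386357983430277448350227887200 + 425054260760194828683898437057998400 + 403801547722185087249703515205098480 + 384572902592557225952098585909617600 + 367092316111077352045185013822816800 + 351131780627987032391046534960955200 + 336501289768487572708086262670915400 + 323041238177748069799762812164078784 + 310616575170911605576695011696229600 + 299112257571988953518298900151924800 + 288429676944417919464073939432213200 + 278483826015300060172209320831102400 + 269201031814790058166469010136732320 + 260517127562700056290131300132321600 + 252375967326365679531064697003186550 + 244728210740718234696790009215211200 + 237530322189520639558649126591234400 + 230743741555534335571259151545770560 + 224334193178991715138724175113943600 + 218271106876856803918758656867620800 + 212527130380097414341949218528999200 + 207077716780607737051130007797486400 + 201900773861092543624851757602549240 + 196976364742529310853513909856145600 + 192286451296278612976049292954808800 + 187814673359155854534745821025627200 + 183546158055538676022592506911408400 + 179467354543193372110979340091154880 + 175565890313993516195523267480477600 + 171830445839227696702001495831956800 + 168250644884243786354043131335457700 + 164816958253953096836613679675550400 + 161520619088874034899881406082039392 + 158353548126347093039099417727489600 + 155308287585455802788347505848114800 + 152377942536673617830076798190603200 + 149556128785994476759149450075962400 + 146836926444430940818074005529126720 + 144214838472208959732036969716106600 + 141684753586731609561299479019332800 + 139241913007650030086104660415551200 + 136881880583791554999899496679694400 + 134600515907395029083234505068366160 + 132393950072847569590066726296753600 + 130258563781350028145065650066160800 + 128190967530852408650699528636539200 + 126187983663182839765532348501593275 + 124246630068364642230678004678491840 + 122364105370359117348395004607605600 + 120537775439458234999911497076148800 + 118765161094760319779324563295617200 + 117043926875995677463682178320318400 + 115371870777767167785629575772885280 + 113746914851319742887240426818337600 + 112167096589495857569362087556971800 + 110630561019776736232795483617835200 + 109135553438428401959379328433810400 + 107680412725916023266587604054692928 + 106263565190048707170974609264499600 + 104883518888879243441481432520804800 + 103538858390303868525565003898743200 + 102228239929667110696127472203822400 + 100950386930546271812425878801274620 + 99704085857329651172766300050641600 + 98488182371264655426756954928072800 + 97301577764381948734868316916891200 + 96143225648139306488024646477404400 + 95012128875808255823459650636493760 + 93907336679577927267372910512813600 = 40681920897609285502516499762490144709, so H_86 = 40681920897609285502516499762490144709/8076030954443701744994070304101969600; reducing by gcd(40681920897609285502516499762490144709, 8076030954443701744994070304101969600) = 11 gives 3698356445237207772956045432953649519/734184632222154704090370027645633600 ≈ 5.03737. (The PNT-adjacent estimate ln(86) + γ ≈ 5.03156 matches within O(1/n).)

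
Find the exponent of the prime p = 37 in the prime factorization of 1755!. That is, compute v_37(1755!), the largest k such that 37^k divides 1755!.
v_37(1755!) = 48

Legendre's formula: v_p(n!) = Σ_{k ≥ 1} ⌊n / p^k⌋. For p = 37, n = 1755, the terms are:
  ⌊1755/37^1⌋ = ⌊1755/37⌋ = 47
  ⌊1755/37^2⌋ = ⌊1755/1369⌋ = 1
(the next term ⌊1755/37^3⌋ = 0, terminating the sum). Summing: v_37(1755!) = 47 + 1 = 48.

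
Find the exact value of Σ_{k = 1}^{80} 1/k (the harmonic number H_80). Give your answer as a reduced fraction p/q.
H_80 = 4880292608058024066886120358155997/982844219842241906412811281988800

Direct summation: H_80 = 1 + 1/2 + ... + 1/80. The least common denominator is lcm(1, ..., 80) = 32433859254793982911622772305630400; over this denominator the numerator is 32433859254793982911622772305630400 + 16216929627396991455811386152815200 + 10811286418264660970540924101876800 + 8108464813698495727905693076407600 + 6486771850958796582324554461126080 + 5405643209132330485270462050938400 + 4633408464970568987374681757947200 + 4054232406849247863952846538203800 + 3603762139421553656846974700625600 + 3243385925479398291162277230563040 + 2948532659526725719238433845966400 + 2702821604566165242635231025469200 + 2494912250368767916278674792740800 + 2316704232485284493687340878973600 + 2162257283652932194108184820375360 + 2027116203424623931976423269101900 + 1907874073811410759507221900331200 + 1801881069710776828423487350312800 + 1707045223936525416401198542401600 + 1621692962739699145581138615281520 + 1544469488323522995791560585982400 + 1474266329763362859619216922983200 + 1410167793686694909200990100244800 + 1351410802283082621317615512734600 + 1297354370191759316464910892225216 + 1247456125184383958139337396370400 + 1201254046473851218948991566875200 + 1158352116242642246843670439486800 + 1118408939820482169366302493297600 + 1081128641826466097054092410187680 + 1046253524348192997149121687278400 + 1013558101712311965988211634550950 + 982844219842241906412811281988800 + 953937036905705379753610950165600 + 926681692994113797474936351589440 + 900940534855388414211743675156400 + 876590790670107646260074927179200 + 853522611968262708200599271200800 + 831637416789589305426224930913600 + 810846481369849572790569307640760 + 791069737921804461259092007454400 + 772234744161761497895780292991200 + 754275796623115881665645867572800 + 737133164881681429809608461491600 + 720752427884310731369394940125120 + 705083896843347454600495050122400 + 690082111804127295991973878843200 + 675705401141541310658807756367300 + 661915494995795569624954536849600 + 648677185095879658232455446112608 + 635958024603803586502407300110400 + 623728062592191979069668698185200 + 611959608581018545502316458596800 + 600627023236925609474495783437600 + 589706531905345143847686769193280 + 579176058121321123421835219743400 + 569015074645508472133732847467200 + 559204469910241084683151246648800 + 549726428047355642569877496705600 + 540564320913233048527046205093840 + 531702610734327588715127414846400 + 523126762174096498574560843639200 + 514823162774507665263853528660800 + 506779050856155982994105817275475 + 498982450073753583255734958548160 + 491422109921120953206405640994400 + 484087451564089297188399586651200 + 476968518452852689876805475082800 + 470055931228898303066996700081600 + 463340846497056898737468175794720 + 456814919081605393121447497262400 + 450470267427694207105871837578200 + 444299441846492916597572223364800 + 438295395335053823130037463589600 + 432451456730586438821636964075072 + 426761305984131354100299635600400 + 421218951360960817034061977995200 + 415818708394794652713112465456800 + 410555180440430163438262940577600 + 405423240684924786395284653820380 = 161049656065914794207241971819147901, so H_80 = 161049656065914794207241971819147901/32433859254793982911622772305630400; reducing by gcd(161049656065914794207241971819147901, 32433859254793982911622772305630400) = 33 gives 4880292608058024066886120358155997/982844219842241906412811281988800 ≈ 4.96548. (The PNT-adjacent estimate ln(80) + γ ≈ 4.95924 matches within O(1/n).)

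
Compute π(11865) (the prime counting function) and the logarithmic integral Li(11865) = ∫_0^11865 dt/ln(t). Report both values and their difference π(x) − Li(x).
π(11865) = 1422;  Li(11865) ≈ 1446.72;  π(x) − Li(x) ≈ -24.72.

Direct count of primes ≤ 11865 gives π(11865) = 1422. Numerical evaluation of the logarithmic integral gives Li(11865) ≈ 1446.72. The difference π(x) − Li(x) ≈ -24.72 is typically negative for small/moderate x (Li(x) overestimates), though Littlewood's theorem shows this sign changes infinitely often.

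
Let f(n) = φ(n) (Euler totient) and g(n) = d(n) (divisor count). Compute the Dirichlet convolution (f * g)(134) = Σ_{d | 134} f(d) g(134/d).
(φ * d)(134) = 204

Divisors of 134: [1, 2, 67, 134]. For each d | 134:
  d = 1: φ(1) · d(134/1) = 1 · 4 = 4
  d = 2: φ(2) · d(134/2) = 1 · 2 = 2
  d = 67: φ(67) · d(134/67) = 66 · 2 = 132
  d = 134: φ(134) · d(134/134) = 66 · 1 = 66
Summing: (φ * d)(134) = 4 + 2 + 132 + 66 = 204.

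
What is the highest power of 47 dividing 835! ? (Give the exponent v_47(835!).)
v_47(835!) = 17

Legendre's formula: v_p(n!) = Σ_{k ≥ 1} ⌊n / p^k⌋. For p = 47, n = 835, the terms are:
  ⌊835/47^1⌋ = ⌊835/47⌋ = 17
(the next term ⌊835/47^2⌋ = 0, terminating the sum). Summing: v_47(835!) = 17 = 17.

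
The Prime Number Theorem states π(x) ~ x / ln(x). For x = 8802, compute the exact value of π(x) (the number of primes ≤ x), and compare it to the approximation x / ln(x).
π(8802) = 1095;  x/ln(x) ≈ 969.09;  relative error ≈ 11.50%.

Directly count primes up to 8802: π(8802) = 1095. The PNT approximation gives 8802/ln(8802) ≈ 8802/9.08273 ≈ 969.09. Relative error (π(x) − x/ln(x)) / π(x) ≈ 11.50%; the approximation is known to undercount slightly (Li(x) is a better estimate).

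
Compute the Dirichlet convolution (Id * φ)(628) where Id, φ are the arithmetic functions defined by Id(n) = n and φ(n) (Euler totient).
(Id * φ)(628) = 2504

Divisors of 628: [1, 2, 4, 157, 314, 628]. For each d | 628:
  d = 1: Id(1) · φ(628/1) = 1 · 312 = 312
  d = 2: Id(2) · φ(628/2) = 2 · 156 = 312
  d = 4: Id(4) · φ(628/4) = 4 · 156 = 624
  d = 157: Id(157) · φ(628/157) = 157 · 2 = 314
  d = 314: Id(314) · φ(628/314) = 314 · 1 = 314
  d = 628: Id(628) · φ(628/628) = 628 · 1 = 628
Summing: (Id * φ)(628) = 312 + 312 + 624 + 314 + 314 + 628 = 2504.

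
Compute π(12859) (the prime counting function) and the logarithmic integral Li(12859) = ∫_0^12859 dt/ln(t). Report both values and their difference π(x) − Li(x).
π(12859) = 1532;  Li(12859) ≈ 1552.21;  π(x) − Li(x) ≈ -20.21.

Direct count of primes ≤ 12859 gives π(12859) = 1532. Numerical evaluation of the logarithmic integral gives Li(12859) ≈ 1552.21. The difference π(x) − Li(x) ≈ -20.21 is typically negative for small/moderate x (Li(x) overestimates), though Littlewood's theorem shows this sign changes infinitely often.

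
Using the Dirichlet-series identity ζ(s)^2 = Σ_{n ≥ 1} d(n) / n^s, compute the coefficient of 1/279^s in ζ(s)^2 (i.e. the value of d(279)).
d(279) = 6

ζ(s)^2 = (Σ 1/m^s)(Σ 1/k^s). The coefficient of 1/n^s in the product is the number of ordered pairs (m, k) with mk = n, which equals d(n). For n = 279, divisors are [1, 3, 9, 31, 93, 279], so d(279) = 6.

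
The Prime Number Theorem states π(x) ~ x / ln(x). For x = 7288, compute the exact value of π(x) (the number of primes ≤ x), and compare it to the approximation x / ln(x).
π(7288) = 929;  x/ln(x) ≈ 819.43;  relative error ≈ 11.79%.

Directly count primes up to 7288: π(7288) = 929. The PNT approximation gives 7288/ln(7288) ≈ 7288/8.89398 ≈ 819.43. Relative error (π(x) − x/ln(x)) / π(x) ≈ 11.79%; the approximation is known to undercount slightly (Li(x) is a better estimate).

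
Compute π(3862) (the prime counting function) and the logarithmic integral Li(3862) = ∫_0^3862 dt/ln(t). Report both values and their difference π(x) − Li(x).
π(3862) = 535;  Li(3862) ≈ 548.69;  π(x) − Li(x) ≈ -13.69.

Direct count of primes ≤ 3862 gives π(3862) = 535. Numerical evaluation of the logarithmic integral gives Li(3862) ≈ 548.69. The difference π(x) − Li(x) ≈ -13.69 is typically negative for small/moderate x (Li(x) overestimates), though Littlewood's theorem shows this sign changes infinitely often.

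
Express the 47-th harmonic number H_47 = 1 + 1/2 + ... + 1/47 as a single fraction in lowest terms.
H_47 = 280682601097106968469/63245806209101973600

Direct summation: H_47 = 1 + 1/2 + ... + 1/47. The least common denominator is lcm(1, ..., 47) = 442720643463713815200; over this denominator the numerator is 442720643463713815200 + 221360321731856907600 + 147573547821237938400 + 110680160865928453800 + 88544128692742763040 + 73786773910618969200 + 63245806209101973600 + 55340080432964226900 + 49191182607079312800 + 44272064346371381520 + 40247331223973983200 + 36893386955309484600 + 34055434112593370400 + 31622903104550986800 + 29514709564247587680 + 27670040216482113450 + 26042390791983165600 + 24595591303539656400 + 23301086498090200800 + 22136032173185690760 + 21081935403033991200 + 20123665611986991600 + 19248723628857122400 + 18446693477654742300 + 17708825738548552608 + 17027717056296685200 + 16397060869026437600 + 15811451552275493400 + 15266229084955648800 + 14757354782123793840 + 14281311079474639200 + 13835020108241056725 + 13415777074657994400 + 13021195395991582800 + 12649161241820394720 + 12297795651769828200 + 11965422796316589600 + 11650543249045100400 + 11351811370864456800 + 11068016086592845380 + 10798064474724727200 + 10540967701516995600 + 10295828917760786400 + 10061832805993495800 + 9838236521415862560 + 9624361814428561200 + 9419588158802421600 = 1964778207679748779283, so H_47 = 1964778207679748779283/442720643463713815200; reducing by gcd(1964778207679748779283, 442720643463713815200) = 7 gives 280682601097106968469/63245806209101973600 ≈ 4.43796. (The PNT-adjacent estimate ln(47) + γ ≈ 4.42736 matches within O(1/n).)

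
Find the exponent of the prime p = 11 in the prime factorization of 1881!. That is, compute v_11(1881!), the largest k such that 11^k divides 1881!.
v_11(1881!) = 187

Legendre's formula: v_p(n!) = Σ_{k ≥ 1} ⌊n / p^k⌋. For p = 11, n = 1881, the terms are:
  ⌊1881/11^1⌋ = ⌊1881/11⌋ = 171
  ⌊1881/11^2⌋ = ⌊1881/121⌋ = 15
  ⌊1881/11^3⌋ = ⌊1881/1331⌋ = 1
(the next term ⌊1881/11^4⌋ = 0, terminating the sum). Summing: v_11(1881!) = 171 + 15 + 1 = 187.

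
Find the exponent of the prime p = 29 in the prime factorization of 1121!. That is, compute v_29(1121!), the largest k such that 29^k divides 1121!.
v_29(1121!) = 39

Legendre's formula: v_p(n!) = Σ_{k ≥ 1} ⌊n / p^k⌋. For p = 29, n = 1121, the terms are:
  ⌊1121/29^1⌋ = ⌊1121/29⌋ = 38
  ⌊1121/29^2⌋ = ⌊1121/841⌋ = 1
(the next term ⌊1121/29^3⌋ = 0, terminating the sum). Summing: v_29(1121!) = 38 + 1 = 39.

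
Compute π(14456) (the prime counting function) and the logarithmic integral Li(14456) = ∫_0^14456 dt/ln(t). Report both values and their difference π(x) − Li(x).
π(14456) = 1695;  Li(14456) ≈ 1719.94;  π(x) − Li(x) ≈ -24.94.

Direct count of primes ≤ 14456 gives π(14456) = 1695. Numerical evaluation of the logarithmic integral gives Li(14456) ≈ 1719.94. The difference π(x) − Li(x) ≈ -24.94 is typically negative for small/moderate x (Li(x) overestimates), though Littlewood's theorem shows this sign changes infinitely often.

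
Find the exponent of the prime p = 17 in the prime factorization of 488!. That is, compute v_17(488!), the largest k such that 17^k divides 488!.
v_17(488!) = 29

Legendre's formula: v_p(n!) = Σ_{k ≥ 1} ⌊n / p^k⌋. For p = 17, n = 488, the terms are:
  ⌊488/17^1⌋ = ⌊488/17⌋ = 28
  ⌊488/17^2⌋ = ⌊488/289⌋ = 1
(the next term ⌊488/17^3⌋ = 0, terminating the sum). Summing: v_17(488!) = 28 + 1 = 29.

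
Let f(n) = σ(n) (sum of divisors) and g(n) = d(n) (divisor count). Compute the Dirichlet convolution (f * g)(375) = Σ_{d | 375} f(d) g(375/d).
(σ * d)(375) = 1440

Divisors of 375: [1, 3, 5, 15, 25, 75, 125, 375]. For each d | 375:
  d = 1: σ(1) · d(375/1) = 1 · 8 = 8
  d = 3: σ(3) · d(375/3) = 4 · 4 = 16
  d = 5: σ(5) · d(375/5) = 6 · 6 = 36
  d = 15: σ(15) · d(375/15) = 24 · 3 = 72
  d = 25: σ(25) · d(375/25) = 31 · 4 = 124
  d = 75: σ(75) · d(375/75) = 124 · 2 = 248
  d = 125: σ(125) · d(375/125) = 156 · 2 = 312
  d = 375: σ(375) · d(375/375) = 624 · 1 = 624
Summing: (σ * d)(375) = 8 + 16 + 36 + 72 + 124 + 248 + 312 + 624 = 1440.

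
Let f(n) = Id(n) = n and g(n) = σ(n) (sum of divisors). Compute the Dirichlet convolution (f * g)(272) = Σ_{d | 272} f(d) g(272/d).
(Id * σ)(272) = 4515

Divisors of 272: [1, 2, 4, 8, 16, 17, 34, 68, 136, 272]. For each d | 272:
  d = 1: Id(1) · σ(272/1) = 1 · 558 = 558
  d = 2: Id(2) · σ(272/2) = 2 · 270 = 540
  d = 4: Id(4) · σ(272/4) = 4 · 126 = 504
  d = 8: Id(8) · σ(272/8) = 8 · 54 = 432
  d = 16: Id(16) · σ(272/16) = 16 · 18 = 288
  d = 17: Id(17) · σ(272/17) = 17 · 31 = 527
  d = 34: Id(34) · σ(272/34) = 34 · 15 = 510
  d = 68: Id(68) · σ(272/68) = 68 · 7 = 476
  d = 136: Id(136) · σ(272/136) = 136 · 3 = 408
  d = 272: Id(272) · σ(272/272) = 272 · 1 = 272
Summing: (Id * σ)(272) = 558 + 540 + 504 + 432 + 288 + 527 + 510 + 476 + 408 + 272 = 4515.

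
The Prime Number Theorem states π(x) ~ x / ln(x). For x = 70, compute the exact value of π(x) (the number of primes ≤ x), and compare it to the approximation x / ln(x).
π(70) = 19;  x/ln(x) ≈ 16.48;  relative error ≈ 13.28%.

Directly count primes up to 70: π(70) = 19. The PNT approximation gives 70/ln(70) ≈ 70/4.24850 ≈ 16.48. Relative error (π(x) − x/ln(x)) / π(x) ≈ 13.28%; the approximation is known to undercount slightly (Li(x) is a better estimate).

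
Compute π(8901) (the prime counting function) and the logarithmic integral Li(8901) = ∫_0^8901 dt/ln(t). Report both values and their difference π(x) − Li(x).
π(8901) = 1108;  Li(8901) ≈ 1126.07;  π(x) − Li(x) ≈ -18.07.

Direct count of primes ≤ 8901 gives π(8901) = 1108. Numerical evaluation of the logarithmic integral gives Li(8901) ≈ 1126.07. The difference π(x) − Li(x) ≈ -18.07 is typically negative for small/moderate x (Li(x) overestimates), though Littlewood's theorem shows this sign changes infinitely often.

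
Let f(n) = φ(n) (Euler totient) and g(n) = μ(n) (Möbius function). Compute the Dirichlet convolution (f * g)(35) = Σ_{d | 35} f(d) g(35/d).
(φ * μ)(35) = 15

Divisors of 35: [1, 5, 7, 35]. For each d | 35:
  d = 1: φ(1) · μ(35/1) = 1 · 1 = 1
  d = 5: φ(5) · μ(35/5) = 4 · -1 = -4
  d = 7: φ(7) · μ(35/7) = 6 · -1 = -6
  d = 35: φ(35) · μ(35/35) = 24 · 1 = 24
Summing: (φ * μ)(35) = 1 + -4 + -6 + 24 = 15.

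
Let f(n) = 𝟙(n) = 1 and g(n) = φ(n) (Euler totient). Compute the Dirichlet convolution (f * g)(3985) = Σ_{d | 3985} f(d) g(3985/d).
(𝟙 * φ)(3985) = 3985

Divisors of 3985: [1, 5, 797, 3985]. For each d | 3985:
  d = 1: 𝟙(1) · φ(3985/1) = 1 · 3184 = 3184
  d = 5: 𝟙(5) · φ(3985/5) = 1 · 796 = 796
  d = 797: 𝟙(797) · φ(3985/797) = 1 · 4 = 4
  d = 3985: 𝟙(3985) · φ(3985/3985) = 1 · 1 = 1
Summing: (𝟙 * φ)(3985) = 3184 + 796 + 4 + 1 = 3985.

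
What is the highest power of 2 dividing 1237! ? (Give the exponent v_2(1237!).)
v_2(1237!) = 1231

Legendre's formula: v_p(n!) = Σ_{k ≥ 1} ⌊n / p^k⌋. For p = 2, n = 1237, the terms are:
  ⌊1237/2^1⌋ = ⌊1237/2⌋ = 618
  ⌊1237/2^2⌋ = ⌊1237/4⌋ = 309
  ⌊1237/2^3⌋ = ⌊1237/8⌋ = 154
  ⌊1237/2^4⌋ = ⌊1237/16⌋ = 77
  ⌊1237/2^5⌋ = ⌊1237/32⌋ = 38
  ⌊1237/2^6⌋ = ⌊1237/64⌋ = 19
  ⌊1237/2^7⌋ = ⌊1237/128⌋ = 9
  ⌊1237/2^8⌋ = ⌊1237/256⌋ = 4
  ⌊1237/2^9⌋ = ⌊1237/512⌋ = 2
  ⌊1237/2^10⌋ = ⌊1237/1024⌋ = 1
(the next term ⌊1237/2^11⌋ = 0, terminating the sum). Summing: v_2(1237!) = 618 + 309 + 154 + 77 + 38 + 19 + 9 + 4 + 2 + 1 = 1231.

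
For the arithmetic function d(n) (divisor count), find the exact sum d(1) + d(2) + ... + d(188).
Σ_{n ≤ 188} d(n) = 1015

Compute d(n) for each 1 ≤ n ≤ 188: d(1) = 1, d(2) = 2, d(3) = 2, d(4) = 3, d(5) = 2, d(6) = 4, d(7) = 2, d(8) = 4, d(9) = 3, d(10) = 4, d(11) = 2, d(12) = 6, d(13) = 2, d(14) = 4, d(15) = 4, d(16) = 5, d(17) = 2, d(18) = 6, d(19) = 2, d(20) = 6, d(21) = 4, d(22) = 4, d(23) = 2, d(24) = 8, d(25) = 3, d(26) = 4, d(27) = 4, d(28) = 6, d(29) = 2, d(30) = 8, d(31) = 2, d(32) = 6, d(33) = 4, d(34) = 4, d(35) = 4, d(36) = 9, d(37) = 2, d(38) = 4, d(39) = 4, d(40) = 8, d(41) = 2, d(42) = 8, d(43) = 2, d(44) = 6, d(45) = 6, d(46) = 4, d(47) = 2, d(48) = 10, d(49) = 3, d(50) = 6, d(51) = 4, d(52) = 6, d(53) = 2, d(54) = 8, d(55) = 4, d(56) = 8, d(57) = 4, d(58) = 4, d(59) = 2, d(60) = 12, d(61) = 2, d(62) = 4, d(63) = 6, d(64) = 7, d(65) = 4, d(66) = 8, d(67) = 2, d(68) = 6, d(69) = 4, d(70) = 8, d(71) = 2, d(72) = 12, d(73) = 2, d(74) = 4, d(75) = 6, d(76) = 6, d(77) = 4, d(78) = 8, d(79) = 2, d(80) = 10, d(81) = 5, d(82) = 4, d(83) = 2, d(84) = 12, d(85) = 4, d(86) = 4, d(87) = 4, d(88) = 8, d(89) = 2, d(90) = 12, d(91) = 4, d(92) = 6, d(93) = 4, d(94) = 4, d(95) = 4, d(96) = 12, d(97) = 2, d(98) = 6, d(99) = 6, d(100) = 9, d(101) = 2, d(102) = 8, d(103) = 2, d(104) = 8, d(105) = 8, d(106) = 4, d(107) = 2, d(108) = 12, d(109) = 2, d(110) = 8, d(111) = 4, d(112) = 10, d(113) = 2, d(114) = 8, d(115) = 4, d(116) = 6, d(117) = 6, d(118) = 4, d(119) = 4, d(120) = 16, d(121) = 3, d(122) = 4, d(123) = 4, d(124) = 6, d(125) = 4, d(126) = 12, d(127) = 2, d(128) = 8, d(129) = 4, d(130) = 8, d(131) = 2, d(132) = 12, d(133) = 4, d(134) = 4, d(135) = 8, d(136) = 8, d(137) = 2, d(138) = 8, d(139) = 2, d(140) = 12, d(141) = 4, d(142) = 4, d(143) = 4, d(144) = 15, d(145) = 4, d(146) = 4, d(147) = 6, d(148) = 6, d(149) = 2, d(150) = 12, d(151) = 2, d(152) = 8, d(153) = 6, d(154) = 8, d(155) = 4, d(156) = 12, d(157) = 2, d(158) = 4, d(159) = 4, d(160) = 12, d(161) = 4, d(162) = 10, d(163) = 2, d(164) = 6, d(165) = 8, d(166) = 4, d(167) = 2, d(168) = 16, d(169) = 3, d(170) = 8, d(171) = 6, d(172) = 6, d(173) = 2, d(174) = 8, d(175) = 6, d(176) = 10, d(177) = 4, d(178) = 4, d(179) = 2, d(180) = 18, d(181) = 2, d(182) = 8, d(183) = 4, d(184) = 8, d(185) = 4, d(186) = 8, d(187) = 4, d(188) = 6. Summing all 188 values: 1015. (Dirichlet's divisor formula: Σ_{n ≤ x} d(n) = x ln(x) + (2γ − 1) x + O(√x). For x = 188, the asymptotic estimate is ≈ 1013.48.)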